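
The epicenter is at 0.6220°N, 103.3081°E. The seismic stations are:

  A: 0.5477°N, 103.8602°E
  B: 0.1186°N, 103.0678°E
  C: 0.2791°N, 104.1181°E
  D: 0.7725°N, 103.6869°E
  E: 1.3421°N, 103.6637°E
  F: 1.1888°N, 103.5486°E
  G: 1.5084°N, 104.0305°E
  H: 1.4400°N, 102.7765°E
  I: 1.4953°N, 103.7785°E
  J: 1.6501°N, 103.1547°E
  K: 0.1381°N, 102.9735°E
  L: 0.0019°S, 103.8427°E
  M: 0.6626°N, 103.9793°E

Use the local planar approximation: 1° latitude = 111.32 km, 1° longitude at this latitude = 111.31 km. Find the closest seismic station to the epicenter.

Distances from 0.6220°N, 103.3081°E:
A: 62.0084 km
B: 62.0947 km
C: 97.9086 km
D: 45.3708 km
E: 89.4013 km
F: 68.5402 km
G: 127.2886 km
H: 108.5967 km
I: 110.4196 km
J: 115.7148 km
K: 65.4895 km
L: 91.4585 km
M: 74.8479 km
Minimum: D at 45.3708 km.

D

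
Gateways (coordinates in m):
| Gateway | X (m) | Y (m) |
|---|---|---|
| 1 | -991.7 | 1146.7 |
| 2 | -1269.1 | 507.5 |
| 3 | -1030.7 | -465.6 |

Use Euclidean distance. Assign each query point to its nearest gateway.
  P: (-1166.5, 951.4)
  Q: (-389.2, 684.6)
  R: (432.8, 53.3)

P→1; Q→1; R→3

P at (-1166.5, 951.4):
  1: 262.1 m
  2: 455.6 m
  3: 1423.5 m
  → nearest: 1 (262.1 m)
Q at (-389.2, 684.6):
  1: 759.3 m
  2: 897.5 m
  3: 1317.0 m
  → nearest: 1 (759.3 m)
R at (432.8, 53.3):
  1: 1795.8 m
  2: 1761.5 m
  3: 1552.8 m
  → nearest: 3 (1552.8 m)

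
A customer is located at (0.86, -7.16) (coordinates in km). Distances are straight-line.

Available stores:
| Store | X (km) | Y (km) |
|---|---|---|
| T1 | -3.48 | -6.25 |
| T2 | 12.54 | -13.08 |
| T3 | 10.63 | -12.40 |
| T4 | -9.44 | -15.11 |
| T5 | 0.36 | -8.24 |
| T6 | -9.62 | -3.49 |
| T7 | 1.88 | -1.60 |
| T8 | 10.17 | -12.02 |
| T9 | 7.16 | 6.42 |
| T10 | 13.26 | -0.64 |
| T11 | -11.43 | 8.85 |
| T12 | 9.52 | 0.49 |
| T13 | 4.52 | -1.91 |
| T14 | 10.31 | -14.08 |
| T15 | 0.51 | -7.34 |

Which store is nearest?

T15

Distances from (0.86, -7.16):
T1: 4.43 km
T2: 13.09 km
T3: 11.09 km
T4: 13.01 km
T5: 1.19 km
T6: 11.10 km
T7: 5.65 km
T8: 10.50 km
T9: 14.97 km
T10: 14.01 km
T11: 20.18 km
T12: 11.56 km
T13: 6.40 km
T14: 11.71 km
T15: 0.39 km
Minimum: T15 at 0.39 km.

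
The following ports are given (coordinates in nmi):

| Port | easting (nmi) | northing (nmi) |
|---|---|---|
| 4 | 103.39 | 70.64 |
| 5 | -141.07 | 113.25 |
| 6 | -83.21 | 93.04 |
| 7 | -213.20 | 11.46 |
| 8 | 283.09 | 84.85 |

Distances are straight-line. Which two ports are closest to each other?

5 and 6

Pairwise distances:
4–5: √((-244.46)² + (42.61)²) = √(59760.6916 + 1815.6121) = 248.15 nmi
4–6: √((-186.60)² + (22.40)²) = √(34819.5600 + 501.7600) = 187.94 nmi
4–7: √((-316.59)² + (-59.18)²) = √(100229.2281 + 3502.2724) = 322.07 nmi
4–8: √((179.70)² + (14.21)²) = √(32292.0900 + 201.9241) = 180.26 nmi
5–6: √((57.86)² + (-20.21)²) = √(3347.7796 + 408.4441) = 61.29 nmi
5–7: √((-72.13)² + (-101.79)²) = √(5202.7369 + 10361.2041) = 124.76 nmi
5–8: √((424.16)² + (-28.40)²) = √(179911.7056 + 806.5600) = 425.11 nmi
6–7: √((-129.99)² + (-81.58)²) = √(16897.4001 + 6655.2964) = 153.47 nmi
6–8: √((366.30)² + (-8.19)²) = √(134175.6900 + 67.0761) = 366.39 nmi
7–8: √((496.29)² + (73.39)²) = √(246303.7641 + 5386.0921) = 501.69 nmi
Closest pair: 5–6 at 61.29 nmi.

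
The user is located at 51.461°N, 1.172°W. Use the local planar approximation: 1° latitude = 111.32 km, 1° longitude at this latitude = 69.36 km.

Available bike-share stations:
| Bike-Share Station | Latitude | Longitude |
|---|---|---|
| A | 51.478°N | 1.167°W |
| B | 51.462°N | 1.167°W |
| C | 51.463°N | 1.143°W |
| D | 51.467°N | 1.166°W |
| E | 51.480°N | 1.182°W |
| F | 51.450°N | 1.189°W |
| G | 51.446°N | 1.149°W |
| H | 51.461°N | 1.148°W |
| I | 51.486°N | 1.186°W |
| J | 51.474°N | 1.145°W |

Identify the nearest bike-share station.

B

Distances from 51.461°N, 1.172°W:
A: √((0.017·111.32)² + (0.005·69.36)²) = √(3.58133 + 0.12027) = 1.924 km
B: √((0.001·111.32)² + (0.005·69.36)²) = √(0.01239 + 0.12027) = 0.364 km
C: √((0.002·111.32)² + (0.029·69.36)²) = √(0.04957 + 4.04589) = 2.024 km
D: √((0.006·111.32)² + (0.006·69.36)²) = √(0.44612 + 0.17319) = 0.787 km
E: √((0.019·111.32)² + (-0.010·69.36)²) = √(4.47356 + 0.48108) = 2.226 km
F: √((-0.011·111.32)² + (-0.017·69.36)²) = √(1.49945 + 1.39032) = 1.700 km
G: √((-0.015·111.32)² + (0.023·69.36)²) = √(2.78823 + 2.54492) = 2.309 km
H: √((0.000·111.32)² + (0.024·69.36)²) = √(0.00000 + 2.77103) = 1.665 km
I: √((0.025·111.32)² + (-0.014·69.36)²) = √(7.74509 + 0.94292) = 2.948 km
J: √((0.013·111.32)² + (0.027·69.36)²) = √(2.09427 + 3.50708) = 2.367 km
Minimum: B at 0.364 km.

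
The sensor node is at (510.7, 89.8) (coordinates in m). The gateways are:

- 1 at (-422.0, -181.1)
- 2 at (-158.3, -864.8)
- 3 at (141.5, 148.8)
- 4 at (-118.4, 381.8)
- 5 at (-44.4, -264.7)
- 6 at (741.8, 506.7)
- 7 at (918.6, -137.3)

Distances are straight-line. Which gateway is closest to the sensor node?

3

Distances from (510.7, 89.8):
1: √((-932.7)² + (-270.9)²) = √(869929.290 + 73386.810) = 971.2 m
2: √((-669.0)² + (-954.6)²) = √(447561.000 + 911261.160) = 1165.7 m
3: √((-369.2)² + (59.0)²) = √(136308.640 + 3481.000) = 373.9 m
4: √((-629.1)² + (292.0)²) = √(395766.810 + 85264.000) = 693.6 m
5: √((-555.1)² + (-354.5)²) = √(308136.010 + 125670.250) = 658.6 m
6: √((231.1)² + (416.9)²) = √(53407.210 + 173805.610) = 476.7 m
7: √((407.9)² + (-227.1)²) = √(166382.410 + 51574.410) = 466.9 m
Minimum: 3 at 373.9 m.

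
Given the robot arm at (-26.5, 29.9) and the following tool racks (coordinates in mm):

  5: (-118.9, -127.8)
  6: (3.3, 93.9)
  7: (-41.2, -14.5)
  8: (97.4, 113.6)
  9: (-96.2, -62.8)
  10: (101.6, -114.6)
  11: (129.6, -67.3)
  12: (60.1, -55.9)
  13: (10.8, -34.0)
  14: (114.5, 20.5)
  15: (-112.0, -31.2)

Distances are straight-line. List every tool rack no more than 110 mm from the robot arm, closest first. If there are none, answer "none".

7, 6, 13, 15

Distances from (-26.5, 29.9):
5: 182.8 mm
6: 70.6 mm
7: 46.8 mm
8: 149.5 mm
9: 116.0 mm
10: 193.1 mm
11: 183.9 mm
12: 121.9 mm
13: 74.0 mm
14: 141.3 mm
15: 105.1 mm
Threshold 110 mm: 7 (46.8 mm), 6 (70.6 mm), 13 (74.0 mm), 15 (105.1 mm) are within range.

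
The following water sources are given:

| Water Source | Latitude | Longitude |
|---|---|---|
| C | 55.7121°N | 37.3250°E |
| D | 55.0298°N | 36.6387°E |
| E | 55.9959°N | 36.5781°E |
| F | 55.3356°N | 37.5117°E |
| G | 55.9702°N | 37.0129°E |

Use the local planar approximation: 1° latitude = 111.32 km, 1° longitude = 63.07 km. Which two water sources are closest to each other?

Pairwise distances:
C–D: 87.4216 km
C–E: 56.7200 km
C–F: 43.5347 km
C–G: 34.8278 km
D–E: 107.6141 km
D–F: 64.7337 km
D–G: 107.3127 km
E–F: 94.1809 km
E–G: 27.5717 km
F–G: 77.3319 km
Closest pair: E–G at 27.5717 km.

E and G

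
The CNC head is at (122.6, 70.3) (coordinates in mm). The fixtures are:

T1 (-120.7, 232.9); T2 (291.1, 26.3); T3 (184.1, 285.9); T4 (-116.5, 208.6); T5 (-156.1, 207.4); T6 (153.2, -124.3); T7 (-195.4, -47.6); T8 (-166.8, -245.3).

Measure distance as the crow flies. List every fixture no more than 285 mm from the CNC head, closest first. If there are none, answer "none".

T2, T6, T3, T4

Distances from (122.6, 70.3):
T1: √((-243.3)² + (162.6)²) = √(59194.890 + 26438.760) = 292.6 mm
T2: √((168.5)² + (-44.0)²) = √(28392.250 + 1936.000) = 174.2 mm
T3: √((61.5)² + (215.6)²) = √(3782.250 + 46483.360) = 224.2 mm
T4: √((-239.1)² + (138.3)²) = √(57168.810 + 19126.890) = 276.2 mm
T5: √((-278.7)² + (137.1)²) = √(77673.690 + 18796.410) = 310.6 mm
T6: √((30.6)² + (-194.6)²) = √(936.360 + 37869.160) = 197.0 mm
T7: √((-318.0)² + (-117.9)²) = √(101124.000 + 13900.410) = 339.2 mm
T8: √((-289.4)² + (-315.6)²) = √(83752.360 + 99603.360) = 428.2 mm
Threshold 285 mm: T2 (174.2 mm), T6 (197.0 mm), T3 (224.2 mm), T4 (276.2 mm) are within range.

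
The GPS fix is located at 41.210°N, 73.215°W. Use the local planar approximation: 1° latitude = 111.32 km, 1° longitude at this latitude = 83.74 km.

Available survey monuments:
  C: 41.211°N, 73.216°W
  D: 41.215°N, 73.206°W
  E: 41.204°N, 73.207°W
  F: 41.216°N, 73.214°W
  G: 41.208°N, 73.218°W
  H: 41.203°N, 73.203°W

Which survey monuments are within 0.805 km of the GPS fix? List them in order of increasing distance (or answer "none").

Distances from 41.210°N, 73.215°W:
C: √((0.001·111.32)² + (-0.001·83.74)²) = √(0.01239 + 0.00701) = 0.139 km
D: √((0.005·111.32)² + (0.009·83.74)²) = √(0.30980 + 0.56800) = 0.937 km
E: √((-0.006·111.32)² + (0.008·83.74)²) = √(0.44612 + 0.44879) = 0.946 km
F: √((0.006·111.32)² + (0.001·83.74)²) = √(0.44612 + 0.00701) = 0.673 km
G: √((-0.002·111.32)² + (-0.003·83.74)²) = √(0.04957 + 0.06311) = 0.336 km
H: √((-0.007·111.32)² + (0.012·83.74)²) = √(0.60721 + 1.00978) = 1.272 km
Threshold 0.805 km: C (0.139 km), G (0.336 km), F (0.673 km) are within range.

C, G, F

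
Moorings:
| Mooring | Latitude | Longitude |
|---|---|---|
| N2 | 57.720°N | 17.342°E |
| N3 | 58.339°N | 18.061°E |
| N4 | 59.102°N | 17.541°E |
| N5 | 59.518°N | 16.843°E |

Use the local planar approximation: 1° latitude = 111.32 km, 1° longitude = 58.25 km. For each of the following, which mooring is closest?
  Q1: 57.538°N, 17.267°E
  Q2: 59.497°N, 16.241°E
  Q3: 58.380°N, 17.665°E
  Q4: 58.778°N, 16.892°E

Q1→N2; Q2→N5; Q3→N3; Q4→N4

Q1 at 57.538°N, 17.267°E:
  N2: 20.726 km
  N3: 100.449 km
  N4: 174.835 km
  N5: 221.793 km
  → nearest: N2 (20.726 km)
Q2 at 59.497°N, 16.241°E:
  N2: 207.952 km
  N3: 166.903 km
  N4: 87.566 km
  N5: 35.144 km
  → nearest: N5 (35.144 km)
Q3 at 58.380°N, 17.665°E:
  N2: 75.842 km
  N3: 23.514 km
  N4: 80.697 km
  N5: 135.429 km
  → nearest: N3 (23.514 km)
Q4 at 58.778°N, 16.892°E:
  N2: 120.658 km
  N3: 83.816 km
  N4: 52.250 km
  N5: 82.426 km
  → nearest: N4 (52.250 km)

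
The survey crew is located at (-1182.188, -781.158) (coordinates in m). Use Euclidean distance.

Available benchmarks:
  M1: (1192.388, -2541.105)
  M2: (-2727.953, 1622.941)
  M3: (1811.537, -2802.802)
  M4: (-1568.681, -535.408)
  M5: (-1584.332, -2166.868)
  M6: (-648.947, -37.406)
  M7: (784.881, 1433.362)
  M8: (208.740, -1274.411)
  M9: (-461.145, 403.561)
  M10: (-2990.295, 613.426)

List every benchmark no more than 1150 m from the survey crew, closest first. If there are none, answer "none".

M4, M6

Distances from (-1182.188, -781.158):
M1: 2955.677 m
M2: 2858.160 m
M3: 3612.400 m
M4: 458.006 m
M5: 1442.883 m
M6: 915.157 m
M7: 2962.003 m
M8: 1475.798 m
M9: 1386.889 m
M10: 2283.444 m
Threshold 1150 m: M4 (458.006 m), M6 (915.157 m) are within range.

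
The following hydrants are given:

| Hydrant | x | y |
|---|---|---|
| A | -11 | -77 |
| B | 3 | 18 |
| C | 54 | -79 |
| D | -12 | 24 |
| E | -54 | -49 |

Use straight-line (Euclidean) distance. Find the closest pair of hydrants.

Pairwise distances:
A–B: 96.0
A–C: 65.0
A–D: 101.0
A–E: 51.3
B–C: 109.6
B–D: 16.2
B–E: 88.0
C–D: 122.3
C–E: 112.1
D–E: 84.2
Closest pair: B–D at 16.2.

B and D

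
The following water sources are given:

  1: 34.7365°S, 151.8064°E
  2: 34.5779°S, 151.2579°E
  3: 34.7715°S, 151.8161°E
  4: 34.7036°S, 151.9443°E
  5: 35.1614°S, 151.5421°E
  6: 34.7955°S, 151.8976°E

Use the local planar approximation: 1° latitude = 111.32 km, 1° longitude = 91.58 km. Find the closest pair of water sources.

1 and 3

Pairwise distances:
1–2: √((0.1586·111.32)² + (-0.5485·91.58)²) = √(311.711454 + 2523.216652) = 53.2440 km
1–3: √((-0.0350·111.32)² + (0.0097·91.58)²) = √(15.180374 + 0.789123) = 3.9962 km
1–4: √((0.0329·111.32)² + (0.1379·91.58)²) = √(13.413379 + 159.488661) = 13.1492 km
1–5: √((-0.4249·111.32)² + (-0.2643·91.58)²) = √(2237.277513 + 585.862371) = 53.1332 km
1–6: √((-0.0590·111.32)² + (0.0912·91.58)²) = √(43.137048 + 69.757508) = 10.6252 km
2–3: √((-0.1936·111.32)² + (0.5582·91.58)²) = √(464.469394 + 2613.249901) = 55.4772 km
2–4: √((-0.1257·111.32)² + (0.6864·91.58)²) = √(195.801922 + 3951.443969) = 64.3991 km
2–5: √((-0.5835·111.32)² + (0.2842·91.58)²) = √(4219.180605 + 677.406603) = 69.9756 km
2–6: √((-0.2176·111.32)² + (0.6397·91.58)²) = √(586.764969 + 3432.052952) = 63.3941 km
3–4: √((0.0679·111.32)² + (0.1282·91.58)²) = √(57.132857 + 137.840655) = 13.9633 km
3–5: √((-0.3899·111.32)² + (-0.2740·91.58)²) = √(1883.878396 + 629.654634) = 50.1351 km
3–6: √((-0.0240·111.32)² + (0.0815·91.58)²) = √(7.137874 + 55.707863) = 7.9275 km
4–5: √((-0.4578·111.32)² + (-0.4022·91.58)²) = √(2597.155614 + 1356.704954) = 62.8797 km
4–6: √((-0.0919·111.32)² + (-0.0467·91.58)²) = √(104.659202 + 18.290898) = 11.0883 km
5–6: √((0.3659·111.32)² + (0.3555·91.58)²) = √(1659.094846 + 1059.938064) = 52.1443 km
Closest pair: 1–3 at 3.9962 km.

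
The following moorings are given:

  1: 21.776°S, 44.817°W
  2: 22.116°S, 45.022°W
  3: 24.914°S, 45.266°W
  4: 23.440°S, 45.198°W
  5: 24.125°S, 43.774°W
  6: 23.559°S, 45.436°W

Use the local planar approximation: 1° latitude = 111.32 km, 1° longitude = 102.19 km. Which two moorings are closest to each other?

4 and 6

Pairwise distances:
4–6: 27.695 km
1–2: 43.260 km
2–4: 148.481 km
3–6: 151.836 km
3–4: 164.233 km
4–5: 164.287 km
2–6: 166.113 km
3–5: 175.957 km
5–6: 181.150 km
1–4: 189.284 km
1–6: 208.319 km
2–5: 257.450 km
1–5: 282.378 km
2–3: 312.470 km
1–3: 352.323 km
Closest pair: 4–6 at 27.695 km.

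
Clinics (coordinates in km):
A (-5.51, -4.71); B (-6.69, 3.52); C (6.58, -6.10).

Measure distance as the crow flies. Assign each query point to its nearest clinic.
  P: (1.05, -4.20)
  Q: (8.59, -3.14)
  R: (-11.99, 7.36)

P at (1.05, -4.20):
  A: 6.58 km
  B: 10.93 km
  C: 5.85 km
  → nearest: C (5.85 km)
Q at (8.59, -3.14):
  A: 14.19 km
  B: 16.67 km
  C: 3.58 km
  → nearest: C (3.58 km)
R at (-11.99, 7.36):
  A: 13.70 km
  B: 6.54 km
  C: 22.94 km
  → nearest: B (6.54 km)

P→C; Q→C; R→B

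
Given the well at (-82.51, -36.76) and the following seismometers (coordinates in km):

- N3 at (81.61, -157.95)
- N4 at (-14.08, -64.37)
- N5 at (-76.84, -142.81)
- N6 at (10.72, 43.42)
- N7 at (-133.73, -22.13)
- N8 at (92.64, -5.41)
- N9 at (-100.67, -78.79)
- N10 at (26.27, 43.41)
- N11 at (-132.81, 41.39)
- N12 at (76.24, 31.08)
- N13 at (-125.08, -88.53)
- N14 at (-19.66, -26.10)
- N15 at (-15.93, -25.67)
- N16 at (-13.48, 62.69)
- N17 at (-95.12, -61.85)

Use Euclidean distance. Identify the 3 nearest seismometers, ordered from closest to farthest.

N17, N9, N7

Distances from (-82.51, -36.76):
N3: √((164.12)² + (-121.19)²) = √(26935.3744 + 14687.0161) = 204.02 km
N4: √((68.43)² + (-27.61)²) = √(4682.6649 + 762.3121) = 73.79 km
N5: √((5.67)² + (-106.05)²) = √(32.1489 + 11246.6025) = 106.20 km
N6: √((93.23)² + (80.18)²) = √(8691.8329 + 6428.8324) = 122.97 km
N7: √((-51.22)² + (14.63)²) = √(2623.4884 + 214.0369) = 53.27 km
N8: √((175.15)² + (31.35)²) = √(30677.5225 + 982.8225) = 177.93 km
N9: √((-18.16)² + (-42.03)²) = √(329.7856 + 1766.5209) = 45.79 km
N10: √((108.78)² + (80.17)²) = √(11833.0884 + 6427.2289) = 135.13 km
N11: √((-50.30)² + (78.15)²) = √(2530.0900 + 6107.4225) = 92.94 km
N12: √((158.75)² + (67.84)²) = √(25201.5625 + 4602.2656) = 172.64 km
N13: √((-42.57)² + (-51.77)²) = √(1812.2049 + 2680.1329) = 67.02 km
N14: √((62.85)² + (10.66)²) = √(3950.1225 + 113.6356) = 63.75 km
N15: √((66.58)² + (11.09)²) = √(4432.8964 + 122.9881) = 67.50 km
N16: √((69.03)² + (99.45)²) = √(4765.1409 + 9890.3025) = 121.06 km
N17: √((-12.61)² + (-25.09)²) = √(159.0121 + 629.5081) = 28.08 km
Sorted: N17 (28.08 km) < N9 (45.79 km) < N7 (53.27 km) < N14 (63.75 km) < N13 (67.02 km) < …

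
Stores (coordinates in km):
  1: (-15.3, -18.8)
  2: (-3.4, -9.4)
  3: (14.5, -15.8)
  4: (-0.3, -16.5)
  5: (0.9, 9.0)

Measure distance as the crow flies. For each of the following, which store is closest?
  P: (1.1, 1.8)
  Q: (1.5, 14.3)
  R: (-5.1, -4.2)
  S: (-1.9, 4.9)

P at (1.1, 1.8):
  1: √((-16.4)² + (-20.6)²) = √(268.960 + 424.360) = 26.3 km
  2: √((-4.5)² + (-11.2)²) = √(20.250 + 125.440) = 12.1 km
  3: √((13.4)² + (-17.6)²) = √(179.560 + 309.760) = 22.1 km
  4: √((-1.4)² + (-18.3)²) = √(1.960 + 334.890) = 18.4 km
  5: √((-0.2)² + (7.2)²) = √(0.040 + 51.840) = 7.2 km
  → nearest: 5 (7.2 km)
Q at (1.5, 14.3):
  1: √((-16.8)² + (-33.1)²) = √(282.240 + 1095.610) = 37.1 km
  2: √((-4.9)² + (-23.7)²) = √(24.010 + 561.690) = 24.2 km
  3: √((13.0)² + (-30.1)²) = √(169.000 + 906.010) = 32.8 km
  4: √((-1.8)² + (-30.8)²) = √(3.240 + 948.640) = 30.9 km
  5: √((-0.6)² + (-5.3)²) = √(0.360 + 28.090) = 5.3 km
  → nearest: 5 (5.3 km)
R at (-5.1, -4.2):
  1: √((-10.2)² + (-14.6)²) = √(104.040 + 213.160) = 17.8 km
  2: √((1.7)² + (-5.2)²) = √(2.890 + 27.040) = 5.5 km
  3: √((19.6)² + (-11.6)²) = √(384.160 + 134.560) = 22.8 km
  4: √((4.8)² + (-12.3)²) = √(23.040 + 151.290) = 13.2 km
  5: √((6.0)² + (13.2)²) = √(36.000 + 174.240) = 14.5 km
  → nearest: 2 (5.5 km)
S at (-1.9, 4.9):
  1: √((-13.4)² + (-23.7)²) = √(179.560 + 561.690) = 27.2 km
  2: √((-1.5)² + (-14.3)²) = √(2.250 + 204.490) = 14.4 km
  3: √((16.4)² + (-20.7)²) = √(268.960 + 428.490) = 26.4 km
  4: √((1.6)² + (-21.4)²) = √(2.560 + 457.960) = 21.5 km
  5: √((2.8)² + (4.1)²) = √(7.840 + 16.810) = 5.0 km
  → nearest: 5 (5.0 km)

P→5; Q→5; R→2; S→5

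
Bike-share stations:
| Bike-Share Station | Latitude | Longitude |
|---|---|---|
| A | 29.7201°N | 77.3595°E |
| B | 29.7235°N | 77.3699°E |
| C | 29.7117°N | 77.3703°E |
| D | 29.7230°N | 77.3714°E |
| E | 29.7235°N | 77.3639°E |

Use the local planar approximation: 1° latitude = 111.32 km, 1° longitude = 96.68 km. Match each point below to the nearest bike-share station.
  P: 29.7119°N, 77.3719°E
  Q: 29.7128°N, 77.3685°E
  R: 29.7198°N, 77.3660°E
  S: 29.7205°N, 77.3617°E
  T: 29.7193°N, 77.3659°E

P→C; Q→C; R→E; S→A; T→E

P at 29.7119°N, 77.3719°E:
  A: √((0.0082·111.32)² + (-0.0124·96.68)²) = √(0.833248 + 1.437198) = 1.5068 km
  B: √((0.0116·111.32)² + (-0.0020·96.68)²) = √(1.667487 + 0.037388) = 1.3057 km
  C: √((-0.0002·111.32)² + (-0.0016·96.68)²) = √(0.000496 + 0.023928) = 0.1563 km
  D: √((0.0111·111.32)² + (-0.0005·96.68)²) = √(1.526836 + 0.002337) = 1.2366 km
  E: √((0.0116·111.32)² + (-0.0080·96.68)²) = √(1.667487 + 0.598209) = 1.5052 km
  → nearest: C (0.1563 km)
Q at 29.7128°N, 77.3685°E:
  A: √((0.0073·111.32)² + (-0.0090·96.68)²) = √(0.660377 + 0.757109) = 1.1906 km
  B: √((0.0107·111.32)² + (0.0014·96.68)²) = √(1.418776 + 0.018320) = 1.1988 km
  C: √((-0.0011·111.32)² + (0.0018·96.68)²) = √(0.014994 + 0.030284) = 0.2128 km
  D: √((0.0102·111.32)² + (0.0029·96.68)²) = √(1.289278 + 0.078608) = 1.1696 km
  E: √((0.0107·111.32)² + (-0.0046·96.68)²) = √(1.418776 + 0.197783) = 1.2714 km
  → nearest: C (0.2128 km)
R at 29.7198°N, 77.3660°E:
  A: √((0.0003·111.32)² + (-0.0065·96.68)²) = √(0.001115 + 0.394912) = 0.6293 km
  B: √((0.0037·111.32)² + (0.0039·96.68)²) = √(0.169648 + 0.142168) = 0.5584 km
  C: √((-0.0081·111.32)² + (0.0043·96.68)²) = √(0.813048 + 0.172826) = 0.9929 km
  D: √((0.0032·111.32)² + (0.0054·96.68)²) = √(0.126896 + 0.272559) = 0.6320 km
  E: √((0.0037·111.32)² + (-0.0021·96.68)²) = √(0.169648 + 0.041220) = 0.4592 km
  → nearest: E (0.4592 km)
S at 29.7205°N, 77.3617°E:
  A: √((-0.0004·111.32)² + (-0.0022·96.68)²) = √(0.001983 + 0.045240) = 0.2173 km
  B: √((0.0030·111.32)² + (0.0082·96.68)²) = √(0.111529 + 0.628494) = 0.8602 km
  C: √((-0.0088·111.32)² + (0.0086·96.68)²) = √(0.959648 + 0.691306) = 1.2849 km
  D: √((0.0025·111.32)² + (0.0097·96.68)²) = √(0.077451 + 0.879461) = 0.9782 km
  E: √((0.0030·111.32)² + (0.0022·96.68)²) = √(0.111529 + 0.045240) = 0.3959 km
  → nearest: A (0.2173 km)
T at 29.7193°N, 77.3659°E:
  A: √((0.0008·111.32)² + (-0.0064·96.68)²) = √(0.007931 + 0.382854) = 0.6251 km
  B: √((0.0042·111.32)² + (0.0040·96.68)²) = √(0.218597 + 0.149552) = 0.6068 km
  C: √((-0.0076·111.32)² + (0.0044·96.68)²) = √(0.715770 + 0.180958) = 0.9470 km
  D: √((0.0037·111.32)² + (0.0055·96.68)²) = √(0.169648 + 0.282747) = 0.6726 km
  E: √((0.0042·111.32)² + (-0.0020·96.68)²) = √(0.218597 + 0.037388) = 0.5060 km
  → nearest: E (0.5060 km)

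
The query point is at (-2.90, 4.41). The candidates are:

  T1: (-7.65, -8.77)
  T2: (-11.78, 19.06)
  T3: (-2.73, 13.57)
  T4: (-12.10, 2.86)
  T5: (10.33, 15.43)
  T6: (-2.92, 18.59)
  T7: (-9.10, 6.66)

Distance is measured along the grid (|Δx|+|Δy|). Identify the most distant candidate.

Distances from (-2.90, 4.41):
T1: |-4.75| + |-13.18| = 4.75 + 13.18 = 17.93
T2: |-8.88| + |14.65| = 8.88 + 14.65 = 23.53
T3: |0.17| + |9.16| = 0.17 + 9.16 = 9.33
T4: |-9.20| + |-1.55| = 9.20 + 1.55 = 10.75
T5: |13.23| + |11.02| = 13.23 + 11.02 = 24.25
T6: |-0.02| + |14.18| = 0.02 + 14.18 = 14.20
T7: |-6.20| + |2.25| = 6.20 + 2.25 = 8.45
Maximum: T5 at 24.25.

T5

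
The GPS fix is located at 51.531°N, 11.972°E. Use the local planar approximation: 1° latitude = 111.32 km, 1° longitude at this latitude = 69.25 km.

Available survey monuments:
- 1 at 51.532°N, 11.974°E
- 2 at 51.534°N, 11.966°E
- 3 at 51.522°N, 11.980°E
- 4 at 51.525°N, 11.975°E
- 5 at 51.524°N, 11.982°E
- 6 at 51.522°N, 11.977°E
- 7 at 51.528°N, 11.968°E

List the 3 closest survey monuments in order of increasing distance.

1, 7, 2

Distances from 51.531°N, 11.972°E:
1: 0.178 km
2: 0.533 km
3: 1.145 km
4: 0.699 km
5: 1.042 km
6: 1.060 km
7: 0.434 km
Sorted: 1 (0.178 km) < 7 (0.434 km) < 2 (0.533 km) < 4 (0.699 km) < 5 (1.042 km) < …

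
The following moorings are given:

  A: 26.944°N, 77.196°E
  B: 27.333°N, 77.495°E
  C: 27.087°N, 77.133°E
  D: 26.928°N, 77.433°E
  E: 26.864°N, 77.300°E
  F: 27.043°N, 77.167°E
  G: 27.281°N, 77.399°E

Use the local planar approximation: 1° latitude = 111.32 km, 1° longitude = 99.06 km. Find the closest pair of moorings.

Pairwise distances:
C–F: 5.944 km
B–G: 11.133 km
A–F: 11.389 km
A–E: 13.618 km
D–E: 14.978 km
A–C: 17.098 km
A–D: 23.545 km
E–F: 23.888 km
D–F: 29.295 km
C–E: 29.832 km
C–G: 34.069 km
C–D: 34.590 km
F–G: 35.073 km
D–G: 39.440 km
A–G: 42.565 km
B–C: 45.120 km
B–D: 45.501 km
B–F: 45.803 km
E–G: 47.445 km
A–B: 52.464 km
B–E: 55.668 km
Closest pair: C–F at 5.944 km.

C and F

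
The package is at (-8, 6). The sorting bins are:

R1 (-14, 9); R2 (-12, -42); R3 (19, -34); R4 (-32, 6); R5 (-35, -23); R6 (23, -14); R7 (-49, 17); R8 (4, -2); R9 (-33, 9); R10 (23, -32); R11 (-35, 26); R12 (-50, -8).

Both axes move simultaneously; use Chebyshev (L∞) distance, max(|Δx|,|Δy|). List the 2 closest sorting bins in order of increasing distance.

R1, R8

Distances from (-8, 6):
R1: 6
R2: 48
R3: 40
R4: 24
R5: 29
R6: 31
R7: 41
R8: 12
R9: 25
R10: 38
R11: 27
R12: 42
Sorted: R1 (6) < R8 (12) < R4 (24) < R9 (25) < …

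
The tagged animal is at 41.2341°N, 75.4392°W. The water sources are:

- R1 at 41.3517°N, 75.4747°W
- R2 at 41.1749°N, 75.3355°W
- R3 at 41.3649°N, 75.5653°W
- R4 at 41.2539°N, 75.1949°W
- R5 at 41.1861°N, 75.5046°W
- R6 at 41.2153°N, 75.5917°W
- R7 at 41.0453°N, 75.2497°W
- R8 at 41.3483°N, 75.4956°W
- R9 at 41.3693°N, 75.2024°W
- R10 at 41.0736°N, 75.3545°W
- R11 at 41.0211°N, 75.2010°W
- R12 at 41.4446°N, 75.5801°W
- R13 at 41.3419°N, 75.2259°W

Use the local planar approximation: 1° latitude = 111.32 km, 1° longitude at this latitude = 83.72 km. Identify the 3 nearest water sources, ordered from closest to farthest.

R5, R2, R6

Distances from 41.2341°N, 75.4392°W:
R1: 13.4244 km
R2: 10.8997 km
R3: 17.9851 km
R4: 20.5712 km
R5: 7.6505 km
R6: 12.9377 km
R7: 26.3329 km
R8: 13.5613 km
R9: 24.8906 km
R10: 19.2226 km
R11: 30.9824 km
R12: 26.2345 km
R13: 21.5150 km
Sorted: R5 (7.6505 km) < R2 (10.8997 km) < R6 (12.9377 km) < R1 (13.4244 km) < R8 (13.5613 km) < …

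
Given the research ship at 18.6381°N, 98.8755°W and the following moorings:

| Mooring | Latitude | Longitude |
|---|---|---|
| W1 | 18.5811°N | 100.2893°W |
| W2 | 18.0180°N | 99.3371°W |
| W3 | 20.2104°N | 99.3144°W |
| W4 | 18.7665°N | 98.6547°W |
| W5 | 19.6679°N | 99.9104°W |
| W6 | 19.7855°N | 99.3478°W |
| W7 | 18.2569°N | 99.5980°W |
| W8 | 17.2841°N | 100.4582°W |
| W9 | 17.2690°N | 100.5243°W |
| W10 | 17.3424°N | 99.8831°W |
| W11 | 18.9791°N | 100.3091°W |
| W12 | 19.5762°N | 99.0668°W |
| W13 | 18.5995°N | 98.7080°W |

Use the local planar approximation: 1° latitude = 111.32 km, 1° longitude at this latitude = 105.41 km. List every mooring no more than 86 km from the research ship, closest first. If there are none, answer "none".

W13, W4, W2

Distances from 18.6381°N, 98.8755°W:
W1: √((-0.0570·111.32)² + (-1.4138·105.41)²) = √(40.262071 + 22209.540905) = 149.1637 km
W2: √((-0.6201·111.32)² + (-0.4616·105.41)²) = √(4765.076288 + 2367.528561) = 84.4548 km
W3: √((1.5723·111.32)² + (-0.4389·105.41)²) = √(30634.953409 + 2140.399241) = 181.0396 km
W4: √((0.1284·111.32)² + (0.2208·105.41)²) = √(204.303799 + 541.703654) = 27.3131 km
W5: √((1.0298·111.32)² + (-1.0349·105.41)²) = √(13141.718805 + 11900.368249) = 158.2469 km
W6: √((1.1474·111.32)² + (-0.4723·105.41)²) = √(16314.587083 + 2478.560464) = 137.0881 km
W7: √((-0.3812·111.32)² + (-0.7225·105.41)²) = √(1800.744841 + 5800.151394) = 87.1831 km
W8: √((-1.3540·111.32)² + (-1.5827·105.41)²) = √(22718.712936 + 27833.052025) = 224.8372 km
W9: √((-1.3691·111.32)² + (-1.6488·105.41)²) = √(23228.263085 + 30206.442781) = 231.1595 km
W10: √((-1.2957·111.32)² + (-1.0076·105.41)²) = √(20804.405635 + 11280.801162) = 179.1234 km
W11: √((0.3410·111.32)² + (-1.4336·105.41)²) = √(1440.970710 + 22835.977756) = 155.8106 km
W12: √((0.9381·111.32)² + (-0.1913·105.41)²) = √(10905.477028 + 406.624523) = 106.3584 km
W13: √((-0.0386·111.32)² + (0.1675·105.41)²) = √(18.463796 + 311.740516) = 18.1715 km
Threshold 86 km: W13 (18.1715 km), W4 (27.3131 km), W2 (84.4548 km) are within range.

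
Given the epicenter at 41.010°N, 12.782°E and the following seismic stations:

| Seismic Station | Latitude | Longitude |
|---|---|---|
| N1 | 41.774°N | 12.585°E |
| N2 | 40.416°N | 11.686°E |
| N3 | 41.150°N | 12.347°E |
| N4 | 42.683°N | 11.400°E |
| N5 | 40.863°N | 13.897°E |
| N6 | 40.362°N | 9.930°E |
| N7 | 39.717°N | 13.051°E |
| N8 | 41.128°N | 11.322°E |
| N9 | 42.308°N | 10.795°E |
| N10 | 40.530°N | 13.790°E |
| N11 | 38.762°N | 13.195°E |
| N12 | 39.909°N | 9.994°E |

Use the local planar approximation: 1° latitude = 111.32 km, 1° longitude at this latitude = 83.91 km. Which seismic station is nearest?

Distances from 41.010°N, 12.782°E:
N1: √((0.764·111.32)² + (-0.197·83.91)²) = √(7233.24395 + 273.24983) = 86.640 km
N2: √((-0.594·111.32)² + (-1.096·83.91)²) = √(4372.39396 + 8457.62744) = 113.270 km
N3: √((0.140·111.32)² + (-0.435·83.91)²) = √(242.88599 + 1332.31205) = 39.689 km
N4: √((1.673·111.32)² + (-1.382·83.91)²) = √(34684.72674 + 13447.56116) = 219.391 km
N5: √((-0.147·111.32)² + (1.115·83.91)²) = √(267.78181 + 8753.40811) = 94.980 km
N6: √((-0.648·111.32)² + (-2.852·83.91)²) = √(5203.51016 + 57269.90788) = 249.947 km
N7: √((-1.293·111.32)² + (0.269·83.91)²) = √(20717.79088 + 509.48570) = 145.696 km
N8: √((0.118·111.32)² + (-1.460·83.91)²) = √(172.54819 + 15008.35707) = 123.211 km
N9: √((1.298·111.32)² + (-1.987·83.91)²) = √(20878.33108 + 27798.61613) = 220.629 km
N10: √((-0.480·111.32)² + (1.008·83.91)²) = √(2855.14961 + 7153.99293) = 100.046 km
N11: √((-2.248·111.32)² + (0.413·83.91)²) = √(62623.74119 + 1200.95724) = 252.636 km
N12: √((-1.101·111.32)² + (-2.788·83.91)²) = √(15021.76741 + 54728.42891) = 264.103 km
Minimum: N3 at 39.689 km.

N3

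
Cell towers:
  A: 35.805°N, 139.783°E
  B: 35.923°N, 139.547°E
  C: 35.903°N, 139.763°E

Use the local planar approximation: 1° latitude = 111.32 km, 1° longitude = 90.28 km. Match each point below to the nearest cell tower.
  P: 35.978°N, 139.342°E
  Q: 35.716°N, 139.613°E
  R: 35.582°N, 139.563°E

P→B; Q→A; R→A

P at 35.978°N, 139.342°E:
  A: 44.227 km
  B: 19.494 km
  C: 38.914 km
  → nearest: B (19.494 km)
Q at 35.716°N, 139.613°E:
  A: 18.268 km
  B: 23.801 km
  C: 24.834 km
  → nearest: A (18.268 km)
R at 35.582°N, 139.563°E:
  A: 31.792 km
  B: 37.988 km
  C: 40.036 km
  → nearest: A (31.792 km)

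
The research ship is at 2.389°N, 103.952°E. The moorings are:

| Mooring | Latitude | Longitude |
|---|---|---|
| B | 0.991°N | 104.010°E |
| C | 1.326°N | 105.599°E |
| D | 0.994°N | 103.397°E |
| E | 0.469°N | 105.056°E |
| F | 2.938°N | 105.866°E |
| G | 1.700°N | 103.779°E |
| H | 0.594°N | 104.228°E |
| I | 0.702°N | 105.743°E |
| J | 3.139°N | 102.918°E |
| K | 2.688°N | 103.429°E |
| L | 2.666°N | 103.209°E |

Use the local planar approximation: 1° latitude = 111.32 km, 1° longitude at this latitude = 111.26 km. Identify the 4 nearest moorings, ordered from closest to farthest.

K, G, L, J

Distances from 2.389°N, 103.952°E:
B: √((-1.398·111.32)² + (0.058·111.26)²) = √(24219.25268 + 41.64224) = 155.759 km
C: √((-1.063·111.32)² + (1.647·111.26)²) = √(14002.73676 + 33578.81065) = 218.132 km
D: √((-1.395·111.32)² + (-0.555·111.26)²) = √(24115.41891 + 3812.97605) = 167.118 km
E: √((-1.920·111.32)² + (1.104·111.26)²) = √(45682.39374 + 15087.46439) = 246.515 km
F: √((0.549·111.32)² + (1.914·111.26)²) = √(3735.00411 + 45348.40098) = 221.548 km
G: √((-0.689·111.32)² + (-0.173·111.26)²) = √(5882.81023 + 370.48473) = 79.078 km
H: √((-1.795·111.32)² + (0.276·111.26)²) = √(39927.79262 + 942.96652) = 202.165 km
I: √((-1.687·111.32)² + (1.791·111.26)²) = √(35267.65311 + 39707.20179) = 273.815 km
J: √((0.750·111.32)² + (-1.034·111.26)²) = √(6970.58010 + 13234.85504) = 142.146 km
K: √((0.299·111.32)² + (-0.523·111.26)²) = √(1107.86992 + 3385.95739) = 67.036 km
L: √((0.277·111.32)² + (-0.743·111.26)²) = √(950.83669 + 6833.69732) = 88.230 km
Sorted: K (67.036 km) < G (79.078 km) < L (88.230 km) < J (142.146 km) < B (155.759 km) < D (167.118 km) < …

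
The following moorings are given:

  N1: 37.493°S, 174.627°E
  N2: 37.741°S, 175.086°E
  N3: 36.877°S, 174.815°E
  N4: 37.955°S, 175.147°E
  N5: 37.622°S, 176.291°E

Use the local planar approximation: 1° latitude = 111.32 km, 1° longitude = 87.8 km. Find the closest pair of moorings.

Pairwise distances:
N1–N2: 48.849 km
N1–N3: 70.532 km
N1–N4: 68.771 km
N1–N5: 146.803 km
N2–N3: 99.080 km
N2–N4: 24.417 km
N2–N5: 106.625 km
N3–N4: 123.493 km
N3–N5: 153.858 km
N4–N5: 107.065 km
Closest pair: N2–N4 at 24.417 km.

N2 and N4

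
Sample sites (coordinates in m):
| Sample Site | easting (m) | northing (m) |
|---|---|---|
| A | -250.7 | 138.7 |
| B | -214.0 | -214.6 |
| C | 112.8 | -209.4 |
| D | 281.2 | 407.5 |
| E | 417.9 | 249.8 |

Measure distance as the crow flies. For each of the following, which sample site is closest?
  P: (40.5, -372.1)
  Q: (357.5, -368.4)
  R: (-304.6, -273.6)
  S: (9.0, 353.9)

P at (40.5, -372.1):
  A: 588.0 m
  B: 299.3 m
  C: 178.0 m
  D: 815.9 m
  E: 727.5 m
  → nearest: C (178.0 m)
Q at (357.5, -368.4):
  A: 791.9 m
  B: 591.8 m
  C: 291.8 m
  D: 779.6 m
  E: 621.1 m
  → nearest: C (291.8 m)
R at (-304.6, -273.6):
  A: 415.8 m
  B: 108.1 m
  C: 422.3 m
  D: 898.4 m
  E: 892.2 m
  → nearest: B (108.1 m)
S at (9.0, 353.9):
  A: 337.3 m
  B: 610.7 m
  C: 572.8 m
  D: 277.4 m
  E: 421.9 m
  → nearest: D (277.4 m)

P→C; Q→C; R→B; S→D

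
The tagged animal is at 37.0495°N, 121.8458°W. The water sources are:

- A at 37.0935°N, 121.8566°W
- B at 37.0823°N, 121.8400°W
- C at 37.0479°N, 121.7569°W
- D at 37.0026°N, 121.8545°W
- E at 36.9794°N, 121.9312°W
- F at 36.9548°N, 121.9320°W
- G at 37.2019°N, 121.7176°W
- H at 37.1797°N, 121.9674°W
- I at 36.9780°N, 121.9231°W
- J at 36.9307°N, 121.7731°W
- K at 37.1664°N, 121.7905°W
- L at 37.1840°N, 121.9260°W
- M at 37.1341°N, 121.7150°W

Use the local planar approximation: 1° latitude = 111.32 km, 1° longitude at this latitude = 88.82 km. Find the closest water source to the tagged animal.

Distances from 37.0495°N, 121.8458°W:
A: √((0.0440·111.32)² + (-0.0108·88.82)²) = √(23.991188 + 0.920172) = 4.9911 km
B: √((0.0328·111.32)² + (0.0058·88.82)²) = √(13.331962 + 0.265386) = 3.6875 km
C: √((-0.0016·111.32)² + (0.0889·88.82)²) = √(0.031724 + 62.348364) = 7.8981 km
D: √((-0.0469·111.32)² + (-0.0087·88.82)²) = √(27.257880 + 0.597118) = 5.2778 km
E: √((-0.0701·111.32)² + (-0.0854·88.82)²) = √(60.895112 + 57.535684) = 10.8826 km
F: √((-0.0947·111.32)² + (-0.0862·88.82)²) = √(111.133848 + 58.618685) = 13.0289 km
G: √((0.1524·111.32)² + (0.1282·88.82)²) = √(287.816925 + 129.657483) = 20.4322 km
H: √((0.1302·111.32)² + (-0.1216·88.82)²) = √(210.072094 + 116.651059) = 18.0755 km
I: √((-0.0715·111.32)² + (-0.0773·88.82)²) = √(63.351730 + 47.139017) = 10.5115 km
J: √((-0.1188·111.32)² + (0.0727·88.82)²) = √(174.895758 + 41.695613) = 14.7170 km
K: √((0.1169·111.32)² + (0.0553·88.82)²) = √(169.346185 + 24.125249) = 13.9094 km
L: √((0.1345·111.32)² + (-0.0802·88.82)²) = √(224.176954 + 50.742315) = 16.5807 km
M: √((0.0846·111.32)² + (0.1308·88.82)²) = √(88.692546 + 134.969931) = 14.9553 km
Minimum: B at 3.6875 km.

B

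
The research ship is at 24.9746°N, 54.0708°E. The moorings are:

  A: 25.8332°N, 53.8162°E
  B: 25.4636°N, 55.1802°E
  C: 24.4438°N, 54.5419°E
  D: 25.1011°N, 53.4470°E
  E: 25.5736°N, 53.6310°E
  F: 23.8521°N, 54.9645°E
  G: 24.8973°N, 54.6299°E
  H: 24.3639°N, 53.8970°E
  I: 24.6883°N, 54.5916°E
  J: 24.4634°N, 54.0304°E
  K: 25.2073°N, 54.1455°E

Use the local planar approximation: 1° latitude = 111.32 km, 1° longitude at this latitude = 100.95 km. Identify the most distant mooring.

Distances from 24.9746°N, 54.0708°E:
A: √((0.8586·111.32)² + (-0.2546·100.95)²) = √(9135.412529 + 660.586121) = 98.9747 km
B: √((0.4890·111.32)² + (1.1094·100.95)²) = √(2963.221483 + 12542.640357) = 124.5225 km
C: √((-0.5308·111.32)² + (0.4711·100.95)²) = √(3491.469268 + 2261.720086) = 75.8498 km
D: √((0.1265·111.32)² + (-0.6238·100.95)²) = √(198.302161 + 3965.549610) = 64.5279 km
E: √((0.5990·111.32)² + (-0.4398·100.95)²) = √(4446.313085 + 1971.165533) = 80.1092 km
F: √((-1.1225·111.32)² + (0.8937·100.95)²) = √(15614.176875 + 8139.470668) = 154.1222 km
G: √((-0.0773·111.32)² + (0.5591·100.95)²) = √(74.046645 + 3185.602849) = 57.0933 km
H: √((-0.6107·111.32)² + (-0.1738·100.95)²) = √(4621.705149 + 307.830885) = 70.2107 km
I: √((-0.2863·111.32)² + (0.5208·100.95)²) = √(1015.755287 + 2764.105389) = 61.4806 km
J: √((-0.5112·111.32)² + (-0.0404·100.95)²) = √(3238.382065 + 16.633183) = 57.0527 km
K: √((0.2327·111.32)² + (0.0747·100.95)²) = √(671.025713 + 56.866153) = 26.9795 km
Maximum: F at 154.1222 km.

F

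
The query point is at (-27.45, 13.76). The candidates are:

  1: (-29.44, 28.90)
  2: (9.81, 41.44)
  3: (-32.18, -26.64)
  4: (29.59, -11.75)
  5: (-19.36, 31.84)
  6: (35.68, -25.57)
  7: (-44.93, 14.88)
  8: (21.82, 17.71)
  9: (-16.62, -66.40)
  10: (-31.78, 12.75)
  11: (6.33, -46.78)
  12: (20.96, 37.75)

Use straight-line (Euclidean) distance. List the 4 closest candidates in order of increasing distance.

10, 1, 7, 5

Distances from (-27.45, 13.76):
1: √((-1.99)² + (15.14)²) = √(3.9601 + 229.2196) = 15.27
2: √((37.26)² + (27.68)²) = √(1388.3076 + 766.1824) = 46.42
3: √((-4.73)² + (-40.40)²) = √(22.3729 + 1632.1600) = 40.68
4: √((57.04)² + (-25.51)²) = √(3253.5616 + 650.7601) = 62.48
5: √((8.09)² + (18.08)²) = √(65.4481 + 326.8864) = 19.81
6: √((63.13)² + (-39.33)²) = √(3985.3969 + 1546.8489) = 74.38
7: √((-17.48)² + (1.12)²) = √(305.5504 + 1.2544) = 17.52
8: √((49.27)² + (3.95)²) = √(2427.5329 + 15.6025) = 49.43
9: √((10.83)² + (-80.16)²) = √(117.2889 + 6425.6256) = 80.89
10: √((-4.33)² + (-1.01)²) = √(18.7489 + 1.0201) = 4.45
11: √((33.78)² + (-60.54)²) = √(1141.0884 + 3665.0916) = 69.33
12: √((48.41)² + (23.99)²) = √(2343.5281 + 575.5201) = 54.03
Sorted: 10 (4.45) < 1 (15.27) < 7 (17.52) < 5 (19.81) < 3 (40.68) < 2 (46.42) < …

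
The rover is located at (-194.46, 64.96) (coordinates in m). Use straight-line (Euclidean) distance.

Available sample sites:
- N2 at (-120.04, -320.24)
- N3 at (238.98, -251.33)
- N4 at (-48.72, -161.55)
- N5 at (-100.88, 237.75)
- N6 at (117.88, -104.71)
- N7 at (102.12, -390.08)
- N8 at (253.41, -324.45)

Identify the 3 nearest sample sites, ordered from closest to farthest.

Distances from (-194.46, 64.96):
N2: √((74.42)² + (-385.20)²) = √(5538.3364 + 148379.0400) = 392.32 m
N3: √((433.44)² + (-316.29)²) = √(187870.2336 + 100039.3641) = 536.57 m
N4: √((145.74)² + (-226.51)²) = √(21240.1476 + 51306.7801) = 269.35 m
N5: √((93.58)² + (172.79)²) = √(8757.2164 + 29856.3841) = 196.50 m
N6: √((312.34)² + (-169.67)²) = √(97556.2756 + 28787.9089) = 355.45 m
N7: √((296.58)² + (-455.04)²) = √(87959.6964 + 207061.4016) = 543.16 m
N8: √((447.87)² + (-389.41)²) = √(200587.5369 + 151640.1481) = 593.49 m
Sorted: N5 (196.50 m) < N4 (269.35 m) < N6 (355.45 m) < N2 (392.32 m) < N3 (536.57 m) < …

N5, N4, N6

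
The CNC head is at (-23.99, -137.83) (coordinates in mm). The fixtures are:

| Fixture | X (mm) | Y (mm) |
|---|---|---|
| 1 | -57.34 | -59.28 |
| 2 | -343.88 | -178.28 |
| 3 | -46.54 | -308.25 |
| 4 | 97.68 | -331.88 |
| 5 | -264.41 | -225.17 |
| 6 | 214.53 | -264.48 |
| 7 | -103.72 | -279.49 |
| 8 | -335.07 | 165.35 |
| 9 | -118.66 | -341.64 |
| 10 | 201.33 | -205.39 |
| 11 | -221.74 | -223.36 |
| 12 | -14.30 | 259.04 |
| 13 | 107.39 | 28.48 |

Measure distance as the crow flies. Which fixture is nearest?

1

Distances from (-23.99, -137.83):
1: √((-33.35)² + (78.55)²) = √(1112.2225 + 6170.1025) = 85.34 mm
2: √((-319.89)² + (-40.45)²) = √(102329.6121 + 1636.2025) = 322.44 mm
3: √((-22.55)² + (-170.42)²) = √(508.5025 + 29042.9764) = 171.91 mm
4: √((121.67)² + (-194.05)²) = √(14803.5889 + 37655.4025) = 229.04 mm
5: √((-240.42)² + (-87.34)²) = √(57801.7764 + 7628.2756) = 255.79 mm
6: √((238.52)² + (-126.65)²) = √(56891.7904 + 16040.2225) = 270.06 mm
7: √((-79.73)² + (-141.66)²) = √(6356.8729 + 20067.5556) = 162.56 mm
8: √((-311.08)² + (303.18)²) = √(96770.7664 + 91918.1124) = 434.38 mm
9: √((-94.67)² + (-203.81)²) = √(8962.4089 + 41538.5161) = 224.72 mm
10: √((225.32)² + (-67.56)²) = √(50769.1024 + 4564.3536) = 235.23 mm
11: √((-197.75)² + (-85.53)²) = √(39105.0625 + 7315.3809) = 215.45 mm
12: √((9.69)² + (396.87)²) = √(93.8961 + 157505.7969) = 396.99 mm
13: √((131.38)² + (166.31)²) = √(17260.7044 + 27659.0161) = 211.94 mm
Minimum: 1 at 85.34 mm.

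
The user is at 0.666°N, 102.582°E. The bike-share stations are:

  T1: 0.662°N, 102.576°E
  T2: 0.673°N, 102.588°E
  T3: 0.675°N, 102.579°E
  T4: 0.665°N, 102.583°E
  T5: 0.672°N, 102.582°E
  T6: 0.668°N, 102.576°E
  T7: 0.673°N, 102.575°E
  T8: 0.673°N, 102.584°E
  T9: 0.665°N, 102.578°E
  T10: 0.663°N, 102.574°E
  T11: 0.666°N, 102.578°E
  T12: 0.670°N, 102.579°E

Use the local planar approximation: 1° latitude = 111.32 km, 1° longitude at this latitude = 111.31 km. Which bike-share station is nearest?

T4

Distances from 0.666°N, 102.582°E:
T1: √((-0.004·111.32)² + (-0.006·111.31)²) = √(0.19827 + 0.44604) = 0.803 km
T2: √((0.007·111.32)² + (0.006·111.31)²) = √(0.60721 + 0.44604) = 1.026 km
T3: √((0.009·111.32)² + (-0.003·111.31)²) = √(1.00376 + 0.11151) = 1.056 km
T4: √((-0.001·111.32)² + (0.001·111.31)²) = √(0.01239 + 0.01239) = 0.157 km
T5: √((0.006·111.32)² + (0.000·111.31)²) = √(0.44612 + 0.00000) = 0.668 km
T6: √((0.002·111.32)² + (-0.006·111.31)²) = √(0.04957 + 0.44604) = 0.704 km
T7: √((0.007·111.32)² + (-0.007·111.31)²) = √(0.60721 + 0.60711) = 1.102 km
T8: √((0.007·111.32)² + (0.002·111.31)²) = √(0.60721 + 0.04956) = 0.810 km
T9: √((-0.001·111.32)² + (-0.004·111.31)²) = √(0.01239 + 0.19824) = 0.459 km
T10: √((-0.003·111.32)² + (-0.008·111.31)²) = √(0.11153 + 0.79295) = 0.951 km
T11: √((0.000·111.32)² + (-0.004·111.31)²) = √(0.00000 + 0.19824) = 0.445 km
T12: √((0.004·111.32)² + (-0.003·111.31)²) = √(0.19827 + 0.11151) = 0.557 km
Minimum: T4 at 0.157 km.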